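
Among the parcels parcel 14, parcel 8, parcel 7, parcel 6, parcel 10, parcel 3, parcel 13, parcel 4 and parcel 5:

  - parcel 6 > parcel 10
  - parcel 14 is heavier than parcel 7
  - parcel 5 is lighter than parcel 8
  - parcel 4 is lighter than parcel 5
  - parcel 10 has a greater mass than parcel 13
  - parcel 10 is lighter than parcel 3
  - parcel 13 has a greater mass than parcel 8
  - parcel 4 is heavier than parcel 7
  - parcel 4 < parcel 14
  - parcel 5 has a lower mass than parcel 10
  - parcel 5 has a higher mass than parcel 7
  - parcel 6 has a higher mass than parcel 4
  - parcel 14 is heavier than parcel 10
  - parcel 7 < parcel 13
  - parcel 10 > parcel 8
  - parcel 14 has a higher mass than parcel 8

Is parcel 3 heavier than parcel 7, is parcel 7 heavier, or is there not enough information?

parcel 7 < parcel 4 and parcel 4 < parcel 5 give parcel 7 < parcel 5.
With parcel 5 < parcel 8: parcel 7 < parcel 4 < parcel 5 < parcel 8.
With parcel 8 < parcel 13: parcel 7 < parcel 4 < parcel 5 < parcel 8 < parcel 13.
With parcel 13 < parcel 10: parcel 7 < parcel 4 < parcel 5 < parcel 8 < parcel 13 < parcel 10.
With parcel 10 < parcel 3: parcel 7 < parcel 4 < parcel 5 < parcel 8 < parcel 13 < parcel 10 < parcel 3.
So parcel 3 is heavier.

parcel 3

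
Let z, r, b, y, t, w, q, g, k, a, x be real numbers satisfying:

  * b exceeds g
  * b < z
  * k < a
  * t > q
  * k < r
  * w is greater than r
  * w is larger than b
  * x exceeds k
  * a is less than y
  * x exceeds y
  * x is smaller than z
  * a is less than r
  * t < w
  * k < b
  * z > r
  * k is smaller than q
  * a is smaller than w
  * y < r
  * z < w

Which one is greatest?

w

Chaining downward from w: directly below it, a, b, r, t, z; then k, y, g, x, q.
That covers every other element, and nothing is given above w, so w is the greatest.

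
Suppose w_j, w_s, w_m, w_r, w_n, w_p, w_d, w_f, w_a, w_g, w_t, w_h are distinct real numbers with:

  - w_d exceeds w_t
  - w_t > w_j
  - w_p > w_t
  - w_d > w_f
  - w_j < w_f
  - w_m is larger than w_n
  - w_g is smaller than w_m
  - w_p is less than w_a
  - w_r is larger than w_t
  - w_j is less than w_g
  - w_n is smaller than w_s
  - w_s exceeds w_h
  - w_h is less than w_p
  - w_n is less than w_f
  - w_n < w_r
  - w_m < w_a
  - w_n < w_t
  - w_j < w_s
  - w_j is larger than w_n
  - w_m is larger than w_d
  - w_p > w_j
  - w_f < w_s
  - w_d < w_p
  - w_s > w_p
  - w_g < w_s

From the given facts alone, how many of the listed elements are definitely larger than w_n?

The elements the relations force above w_n are w_j, w_t, w_f, w_r, w_g, w_d, w_p, w_m, w_a, w_s — no chain reaches any other.
That is 10.

10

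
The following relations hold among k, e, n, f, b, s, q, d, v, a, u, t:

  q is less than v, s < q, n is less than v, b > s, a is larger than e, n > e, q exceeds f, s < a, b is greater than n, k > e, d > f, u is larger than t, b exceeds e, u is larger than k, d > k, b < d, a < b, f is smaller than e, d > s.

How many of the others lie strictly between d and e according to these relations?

4

Chaining upward from e reaches: n, k, a, b, u, v.
Chaining downward from d reaches: f, n, k, s, a, b.
Strictly between e and d are those in both lists: n, k, a, b — 4 elements.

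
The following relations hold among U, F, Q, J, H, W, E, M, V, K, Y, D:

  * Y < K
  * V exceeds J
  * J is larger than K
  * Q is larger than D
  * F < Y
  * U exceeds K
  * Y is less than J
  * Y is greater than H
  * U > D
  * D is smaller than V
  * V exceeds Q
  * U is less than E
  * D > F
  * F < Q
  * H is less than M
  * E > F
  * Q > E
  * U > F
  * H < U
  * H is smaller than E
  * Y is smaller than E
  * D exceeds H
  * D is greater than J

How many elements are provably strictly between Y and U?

Chaining upward from Y reaches: K, J, D, E, Q, V.
Chaining downward from U reaches: F, H, K, J, D.
Strictly between Y and U are those in both lists: K, J, D — 3 elements.

3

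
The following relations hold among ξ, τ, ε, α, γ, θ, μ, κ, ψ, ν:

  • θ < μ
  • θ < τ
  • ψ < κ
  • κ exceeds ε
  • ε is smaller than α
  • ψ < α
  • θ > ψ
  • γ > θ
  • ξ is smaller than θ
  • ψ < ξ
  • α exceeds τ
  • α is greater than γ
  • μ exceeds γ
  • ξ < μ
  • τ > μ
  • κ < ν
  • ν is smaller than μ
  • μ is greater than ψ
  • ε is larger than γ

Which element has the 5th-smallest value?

Chaining the given pairs: ψ < ξ < θ < γ < ε < κ < ν < μ < τ < α.
The 5th smallest is ε.

ε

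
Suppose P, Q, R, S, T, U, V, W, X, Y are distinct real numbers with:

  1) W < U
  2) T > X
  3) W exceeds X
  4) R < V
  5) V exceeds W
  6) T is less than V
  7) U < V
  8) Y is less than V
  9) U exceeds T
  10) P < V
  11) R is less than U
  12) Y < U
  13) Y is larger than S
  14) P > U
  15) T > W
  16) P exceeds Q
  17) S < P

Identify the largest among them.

Chaining downward from V: directly below it, R, W, T, Y, U, P; then X, S, Q.
That covers every other element, and nothing is given above V, so V is the largest.

V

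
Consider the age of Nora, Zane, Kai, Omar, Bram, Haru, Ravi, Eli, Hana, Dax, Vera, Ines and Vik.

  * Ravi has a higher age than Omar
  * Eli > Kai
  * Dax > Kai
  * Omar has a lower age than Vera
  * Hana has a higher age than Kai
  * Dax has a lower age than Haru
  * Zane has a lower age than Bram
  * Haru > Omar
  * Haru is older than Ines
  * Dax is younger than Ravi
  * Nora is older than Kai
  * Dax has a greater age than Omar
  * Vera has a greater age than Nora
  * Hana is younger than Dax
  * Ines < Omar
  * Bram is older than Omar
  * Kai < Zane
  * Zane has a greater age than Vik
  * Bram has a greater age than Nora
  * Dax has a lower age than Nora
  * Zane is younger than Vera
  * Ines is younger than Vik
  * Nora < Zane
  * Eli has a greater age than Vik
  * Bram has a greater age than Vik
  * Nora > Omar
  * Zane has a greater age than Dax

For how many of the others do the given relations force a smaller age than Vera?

Directly below Vera: Omar, Nora, Zane.
One step further: Kai, Ines, Dax, Vik (7 so far).
One step further: Hana (8 so far).
No other element is forced below Vera by the given relations, so the count is 8.

8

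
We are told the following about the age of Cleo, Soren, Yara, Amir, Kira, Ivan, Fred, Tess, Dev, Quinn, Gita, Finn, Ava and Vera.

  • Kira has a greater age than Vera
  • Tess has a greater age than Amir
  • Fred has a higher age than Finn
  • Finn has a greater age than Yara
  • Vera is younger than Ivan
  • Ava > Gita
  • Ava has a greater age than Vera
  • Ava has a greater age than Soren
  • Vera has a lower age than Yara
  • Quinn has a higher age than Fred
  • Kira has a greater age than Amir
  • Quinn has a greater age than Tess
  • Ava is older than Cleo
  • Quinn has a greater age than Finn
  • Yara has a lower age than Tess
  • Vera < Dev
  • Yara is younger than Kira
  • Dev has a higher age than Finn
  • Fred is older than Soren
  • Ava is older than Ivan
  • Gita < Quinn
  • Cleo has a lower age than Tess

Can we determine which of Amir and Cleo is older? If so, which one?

Following every chain through Cleo: above Cleo we get Tess, Ava, Quinn.
Amir is not reached, and no chain runs the other way from Amir to Cleo.
So the given relations leave the order of Cleo and Amir undetermined.

undetermined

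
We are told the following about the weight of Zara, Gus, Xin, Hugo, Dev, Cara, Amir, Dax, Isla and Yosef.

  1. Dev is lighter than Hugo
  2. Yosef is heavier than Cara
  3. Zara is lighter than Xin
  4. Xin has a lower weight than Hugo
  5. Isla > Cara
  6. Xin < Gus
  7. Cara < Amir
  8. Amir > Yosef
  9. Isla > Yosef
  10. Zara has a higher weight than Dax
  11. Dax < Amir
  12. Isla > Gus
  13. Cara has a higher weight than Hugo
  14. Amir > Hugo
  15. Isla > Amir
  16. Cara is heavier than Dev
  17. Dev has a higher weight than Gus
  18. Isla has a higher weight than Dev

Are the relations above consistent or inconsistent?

consistent

The single ordering Dax < Zara < Xin < Gus < Dev < Hugo < Cara < Yosef < Amir < Isla satisfies every listed relation, so no contradiction arises.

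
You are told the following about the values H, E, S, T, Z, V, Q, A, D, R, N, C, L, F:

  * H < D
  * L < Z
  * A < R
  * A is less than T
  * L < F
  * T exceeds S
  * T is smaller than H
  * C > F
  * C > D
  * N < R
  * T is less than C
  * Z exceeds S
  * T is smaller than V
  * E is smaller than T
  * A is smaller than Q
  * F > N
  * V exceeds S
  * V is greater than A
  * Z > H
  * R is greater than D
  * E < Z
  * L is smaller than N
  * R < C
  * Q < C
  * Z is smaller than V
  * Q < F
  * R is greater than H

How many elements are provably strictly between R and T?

The relations place T below R. An element lies strictly between them when it is forced above T and also forced below R.
Above T: {H, D, Z, C, V}. Below R: {A, S, E, L, H, N, D}.
Intersection: {H, D} — 2.

2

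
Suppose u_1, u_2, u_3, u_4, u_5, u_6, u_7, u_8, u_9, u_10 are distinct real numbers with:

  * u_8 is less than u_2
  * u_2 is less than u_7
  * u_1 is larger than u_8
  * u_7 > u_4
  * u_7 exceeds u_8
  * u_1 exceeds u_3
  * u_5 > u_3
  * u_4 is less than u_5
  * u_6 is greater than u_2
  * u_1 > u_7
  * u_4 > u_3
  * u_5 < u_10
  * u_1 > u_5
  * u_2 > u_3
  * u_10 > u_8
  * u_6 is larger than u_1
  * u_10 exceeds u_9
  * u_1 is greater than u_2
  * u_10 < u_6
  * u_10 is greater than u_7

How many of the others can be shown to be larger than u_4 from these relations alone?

From u_4 the given relations immediately reach u_5, u_7.
From those, u_1, u_10 — 4 in total.
From those, u_6 — 5 in total.
Nothing else is reachable above u_4; 5 in all.

5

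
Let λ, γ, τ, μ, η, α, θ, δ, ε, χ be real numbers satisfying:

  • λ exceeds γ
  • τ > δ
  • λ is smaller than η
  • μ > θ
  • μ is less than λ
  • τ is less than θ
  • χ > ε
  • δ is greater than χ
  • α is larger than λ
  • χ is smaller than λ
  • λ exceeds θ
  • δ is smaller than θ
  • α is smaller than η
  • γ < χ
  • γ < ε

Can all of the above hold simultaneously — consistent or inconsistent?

consistent

Every relation is compatible with γ < ε < χ < δ < τ < θ < μ < λ < α < η; the set is consistent.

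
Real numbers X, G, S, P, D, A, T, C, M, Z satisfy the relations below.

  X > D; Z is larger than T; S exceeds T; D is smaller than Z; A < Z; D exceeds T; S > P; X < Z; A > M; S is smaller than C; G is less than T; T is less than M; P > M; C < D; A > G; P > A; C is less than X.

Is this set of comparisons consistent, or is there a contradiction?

consistent

The single ordering G < T < M < A < P < S < C < D < X < Z satisfies every listed relation, so no contradiction arises.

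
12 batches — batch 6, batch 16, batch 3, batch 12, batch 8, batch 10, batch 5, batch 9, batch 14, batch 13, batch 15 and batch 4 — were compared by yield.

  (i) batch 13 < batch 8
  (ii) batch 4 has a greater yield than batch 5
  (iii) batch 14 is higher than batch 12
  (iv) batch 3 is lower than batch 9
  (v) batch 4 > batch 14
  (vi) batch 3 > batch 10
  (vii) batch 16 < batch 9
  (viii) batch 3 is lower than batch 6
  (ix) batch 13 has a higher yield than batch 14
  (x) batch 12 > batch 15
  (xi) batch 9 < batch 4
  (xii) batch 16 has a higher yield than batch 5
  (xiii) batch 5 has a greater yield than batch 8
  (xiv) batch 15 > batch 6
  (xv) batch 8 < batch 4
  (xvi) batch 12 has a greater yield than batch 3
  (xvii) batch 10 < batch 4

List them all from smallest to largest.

Nothing is placed below batch 10, so it is least; from there batch 10 < batch 3; batch 3 < batch 6; batch 6 < batch 15; batch 15 < batch 12; batch 12 < batch 14; batch 14 < batch 13; batch 13 < batch 8; batch 8 < batch 5; batch 5 < batch 16; batch 16 < batch 9; batch 9 < batch 4, each given directly.

batch 10 < batch 3 < batch 6 < batch 15 < batch 12 < batch 14 < batch 13 < batch 8 < batch 5 < batch 16 < batch 9 < batch 4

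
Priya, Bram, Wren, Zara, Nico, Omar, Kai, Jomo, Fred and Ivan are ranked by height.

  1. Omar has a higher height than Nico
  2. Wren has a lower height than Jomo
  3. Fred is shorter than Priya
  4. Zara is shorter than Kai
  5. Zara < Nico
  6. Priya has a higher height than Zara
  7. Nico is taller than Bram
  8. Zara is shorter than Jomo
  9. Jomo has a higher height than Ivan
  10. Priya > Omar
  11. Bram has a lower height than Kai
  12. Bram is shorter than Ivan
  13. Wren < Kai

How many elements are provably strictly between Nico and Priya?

Chaining upward from Nico reaches: Omar.
Chaining downward from Priya reaches: Zara, Bram, Fred, Omar.
Strictly between Nico and Priya are those in both lists: Omar — 1 element.

1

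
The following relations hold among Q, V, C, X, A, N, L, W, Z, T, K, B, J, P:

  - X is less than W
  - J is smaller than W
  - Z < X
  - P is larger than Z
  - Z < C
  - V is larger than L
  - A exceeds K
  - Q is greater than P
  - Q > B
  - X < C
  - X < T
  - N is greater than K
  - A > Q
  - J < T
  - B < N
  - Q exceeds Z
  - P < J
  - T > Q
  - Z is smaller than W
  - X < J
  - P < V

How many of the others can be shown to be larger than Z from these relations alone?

9

The elements the relations force above Z are P, X, J, C, Q, A, V, W, T — no chain reaches any other.
That is 9.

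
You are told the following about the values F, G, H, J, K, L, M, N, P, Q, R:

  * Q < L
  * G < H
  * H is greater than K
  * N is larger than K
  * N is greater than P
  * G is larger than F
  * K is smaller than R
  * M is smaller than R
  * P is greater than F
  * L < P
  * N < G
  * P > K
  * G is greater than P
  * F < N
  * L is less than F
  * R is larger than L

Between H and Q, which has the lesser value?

Q

Chaining the given relations: Q < L < F < P < N < G < H.
So Q < H; Q is the smaller of the two.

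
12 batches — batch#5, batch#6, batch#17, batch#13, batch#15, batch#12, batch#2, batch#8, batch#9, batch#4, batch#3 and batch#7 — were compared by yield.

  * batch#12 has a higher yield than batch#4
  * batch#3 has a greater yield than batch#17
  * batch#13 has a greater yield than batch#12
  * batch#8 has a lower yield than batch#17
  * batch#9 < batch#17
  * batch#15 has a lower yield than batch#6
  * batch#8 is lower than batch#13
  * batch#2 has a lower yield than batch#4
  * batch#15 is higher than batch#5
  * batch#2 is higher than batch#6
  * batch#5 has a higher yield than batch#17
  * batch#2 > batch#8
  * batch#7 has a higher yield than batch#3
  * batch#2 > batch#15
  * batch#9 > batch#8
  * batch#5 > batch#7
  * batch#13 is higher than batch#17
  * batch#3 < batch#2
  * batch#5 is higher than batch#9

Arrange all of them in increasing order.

The consecutive links are each given: batch#8 < batch#9; batch#9 < batch#17; batch#17 < batch#3; batch#3 < batch#7; batch#7 < batch#5; batch#5 < batch#15; batch#15 < batch#6; batch#6 < batch#2; batch#2 < batch#4; batch#4 < batch#12; batch#12 < batch#13.

batch#8 < batch#9 < batch#17 < batch#3 < batch#7 < batch#5 < batch#15 < batch#6 < batch#2 < batch#4 < batch#12 < batch#13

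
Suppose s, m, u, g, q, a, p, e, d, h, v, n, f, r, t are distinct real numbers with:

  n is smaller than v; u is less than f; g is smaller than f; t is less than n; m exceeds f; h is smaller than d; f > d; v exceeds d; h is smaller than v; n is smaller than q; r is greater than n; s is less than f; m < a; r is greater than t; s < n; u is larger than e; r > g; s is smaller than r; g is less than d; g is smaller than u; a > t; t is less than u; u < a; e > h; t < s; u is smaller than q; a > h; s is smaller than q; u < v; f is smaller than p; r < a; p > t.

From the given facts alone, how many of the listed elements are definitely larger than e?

7

The elements the relations force above e are u, f, p, m, a, v, q — no chain reaches any other.
That is 7.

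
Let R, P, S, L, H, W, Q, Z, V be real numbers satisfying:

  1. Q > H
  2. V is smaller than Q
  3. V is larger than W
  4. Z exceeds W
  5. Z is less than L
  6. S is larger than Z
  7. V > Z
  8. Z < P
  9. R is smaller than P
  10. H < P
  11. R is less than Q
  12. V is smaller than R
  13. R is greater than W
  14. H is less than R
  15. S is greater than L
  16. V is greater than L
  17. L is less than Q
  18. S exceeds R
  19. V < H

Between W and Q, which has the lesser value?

W

W < Z < L < V < H < R < Q, by transitivity through Z, L, V, H, R.
So W < Q; W is the smaller of the two.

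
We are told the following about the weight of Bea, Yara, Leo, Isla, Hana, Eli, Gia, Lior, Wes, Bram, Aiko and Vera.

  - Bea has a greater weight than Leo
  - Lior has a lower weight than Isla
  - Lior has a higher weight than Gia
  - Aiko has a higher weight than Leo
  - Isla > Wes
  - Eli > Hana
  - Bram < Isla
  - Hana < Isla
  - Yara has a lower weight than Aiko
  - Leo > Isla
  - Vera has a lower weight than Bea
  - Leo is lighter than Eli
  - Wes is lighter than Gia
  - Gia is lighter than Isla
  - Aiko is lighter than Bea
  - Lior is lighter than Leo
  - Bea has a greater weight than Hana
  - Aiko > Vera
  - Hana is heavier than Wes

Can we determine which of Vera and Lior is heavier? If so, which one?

Following every chain through Vera: above Vera we get Aiko, Bea.
Lior is not reached, and no chain runs the other way from Lior to Vera.
So the given relations leave the order of Vera and Lior undetermined.

undetermined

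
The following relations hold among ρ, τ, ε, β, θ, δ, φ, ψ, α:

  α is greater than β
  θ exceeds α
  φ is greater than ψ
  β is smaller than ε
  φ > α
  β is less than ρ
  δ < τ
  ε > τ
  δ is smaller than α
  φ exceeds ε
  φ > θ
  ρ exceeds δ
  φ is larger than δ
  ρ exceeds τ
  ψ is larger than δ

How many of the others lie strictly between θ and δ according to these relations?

1

The relations place δ below θ. An element lies strictly between them when it is forced above δ and also forced below θ.
Above δ: {τ, ε, ψ, α, φ, ρ}. Below θ: {β, α}.
Intersection: {α} — 1.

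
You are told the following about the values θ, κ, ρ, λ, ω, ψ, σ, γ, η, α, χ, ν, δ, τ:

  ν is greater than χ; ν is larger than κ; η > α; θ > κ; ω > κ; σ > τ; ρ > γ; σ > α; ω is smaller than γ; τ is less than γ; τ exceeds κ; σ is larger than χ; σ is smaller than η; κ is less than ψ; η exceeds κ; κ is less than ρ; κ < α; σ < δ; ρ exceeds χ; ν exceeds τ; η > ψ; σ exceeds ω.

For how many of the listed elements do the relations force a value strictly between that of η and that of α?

Chaining upward from α reaches: σ, δ.
Chaining downward from η reaches: κ, τ, χ, ψ, ω, σ.
Strictly between α and η are those in both lists: σ — 1 element.

1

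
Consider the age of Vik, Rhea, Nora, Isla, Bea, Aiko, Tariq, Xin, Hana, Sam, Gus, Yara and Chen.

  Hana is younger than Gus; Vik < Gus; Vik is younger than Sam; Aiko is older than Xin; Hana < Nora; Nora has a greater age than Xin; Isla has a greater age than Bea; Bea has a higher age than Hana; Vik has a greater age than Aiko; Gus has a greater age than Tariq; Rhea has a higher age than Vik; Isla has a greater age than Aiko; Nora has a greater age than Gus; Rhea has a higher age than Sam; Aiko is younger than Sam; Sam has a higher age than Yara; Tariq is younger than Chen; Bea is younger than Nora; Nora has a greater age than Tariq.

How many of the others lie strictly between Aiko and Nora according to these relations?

2

Chaining upward from Aiko reaches: Vik, Gus, Sam, Rhea, Isla.
Chaining downward from Nora reaches: Xin, Tariq, Vik, Hana, Gus, Bea.
Strictly between Aiko and Nora are those in both lists: Vik, Gus — 2 elements.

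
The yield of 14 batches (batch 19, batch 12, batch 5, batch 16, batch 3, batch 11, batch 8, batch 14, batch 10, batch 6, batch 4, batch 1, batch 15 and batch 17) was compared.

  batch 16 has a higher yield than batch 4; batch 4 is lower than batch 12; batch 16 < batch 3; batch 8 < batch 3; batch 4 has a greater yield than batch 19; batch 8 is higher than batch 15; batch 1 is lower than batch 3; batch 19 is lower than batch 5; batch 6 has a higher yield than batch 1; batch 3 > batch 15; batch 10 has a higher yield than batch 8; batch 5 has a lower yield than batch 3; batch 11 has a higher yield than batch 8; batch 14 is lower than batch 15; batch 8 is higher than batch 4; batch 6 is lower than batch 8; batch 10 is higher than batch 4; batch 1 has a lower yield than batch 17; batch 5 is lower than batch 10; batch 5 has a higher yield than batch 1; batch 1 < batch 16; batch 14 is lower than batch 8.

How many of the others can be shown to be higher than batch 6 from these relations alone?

4

The elements the relations force above batch 6 are batch 8, batch 11, batch 10, batch 3 — no chain reaches any other.
That is 4.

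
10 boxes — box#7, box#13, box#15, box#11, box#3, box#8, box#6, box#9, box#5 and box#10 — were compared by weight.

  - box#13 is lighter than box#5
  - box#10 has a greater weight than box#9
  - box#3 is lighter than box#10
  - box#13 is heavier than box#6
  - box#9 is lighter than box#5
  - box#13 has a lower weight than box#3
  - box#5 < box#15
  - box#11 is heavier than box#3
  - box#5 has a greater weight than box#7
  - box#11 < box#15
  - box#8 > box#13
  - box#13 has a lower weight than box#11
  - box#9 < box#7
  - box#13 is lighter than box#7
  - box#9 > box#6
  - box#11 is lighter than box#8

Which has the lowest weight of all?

box#6

Chaining upward from box#6: directly above it, box#9, box#13; then box#3, box#10, box#7, box#5, box#11, box#8; then box#15.
That covers every other element, and nothing is given below box#6, so box#6 is the lowest weight.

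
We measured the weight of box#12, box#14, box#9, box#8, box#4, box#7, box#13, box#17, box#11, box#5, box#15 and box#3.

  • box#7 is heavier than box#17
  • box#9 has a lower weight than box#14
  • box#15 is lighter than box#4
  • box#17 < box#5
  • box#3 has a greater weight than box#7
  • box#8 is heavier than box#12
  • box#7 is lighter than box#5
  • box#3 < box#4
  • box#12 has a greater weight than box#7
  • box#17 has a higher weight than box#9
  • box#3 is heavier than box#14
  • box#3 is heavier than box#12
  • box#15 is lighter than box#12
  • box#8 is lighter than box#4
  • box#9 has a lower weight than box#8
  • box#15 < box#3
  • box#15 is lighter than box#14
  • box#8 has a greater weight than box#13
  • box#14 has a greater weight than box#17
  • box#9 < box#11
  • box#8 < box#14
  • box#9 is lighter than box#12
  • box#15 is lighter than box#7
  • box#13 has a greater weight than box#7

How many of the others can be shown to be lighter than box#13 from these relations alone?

4

Directly below box#13: box#7.
One step further: box#15, box#17 (3 so far).
One step further: box#9 (4 so far).
Nothing else is reachable below box#13; 4 in all.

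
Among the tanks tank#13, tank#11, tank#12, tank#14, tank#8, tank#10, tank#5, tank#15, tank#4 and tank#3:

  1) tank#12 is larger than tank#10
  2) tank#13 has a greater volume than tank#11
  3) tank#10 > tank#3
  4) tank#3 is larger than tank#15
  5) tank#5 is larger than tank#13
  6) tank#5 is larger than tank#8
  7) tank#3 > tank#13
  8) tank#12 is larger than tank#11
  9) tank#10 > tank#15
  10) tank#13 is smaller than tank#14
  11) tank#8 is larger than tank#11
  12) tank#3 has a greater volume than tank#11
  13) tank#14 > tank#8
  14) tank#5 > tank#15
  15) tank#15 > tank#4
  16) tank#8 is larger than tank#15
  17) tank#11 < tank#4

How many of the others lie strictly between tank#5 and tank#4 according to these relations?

2

Chaining upward from tank#4 reaches: tank#15, tank#3, tank#8, tank#10, tank#14, tank#12.
Chaining downward from tank#5 reaches: tank#11, tank#13, tank#15, tank#8.
Strictly between tank#4 and tank#5 are those in both lists: tank#15, tank#8 — 2 elements.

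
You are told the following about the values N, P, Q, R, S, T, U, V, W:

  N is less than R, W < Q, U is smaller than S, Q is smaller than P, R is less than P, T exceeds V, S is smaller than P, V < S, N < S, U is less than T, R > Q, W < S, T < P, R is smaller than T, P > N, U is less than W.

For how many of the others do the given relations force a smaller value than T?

6

From T the given relations immediately reach U, V, R.
From those, N, Q — 5 in total.
From those, W — 6 in total.
No other element is forced below T by the given relations, so the count is 6.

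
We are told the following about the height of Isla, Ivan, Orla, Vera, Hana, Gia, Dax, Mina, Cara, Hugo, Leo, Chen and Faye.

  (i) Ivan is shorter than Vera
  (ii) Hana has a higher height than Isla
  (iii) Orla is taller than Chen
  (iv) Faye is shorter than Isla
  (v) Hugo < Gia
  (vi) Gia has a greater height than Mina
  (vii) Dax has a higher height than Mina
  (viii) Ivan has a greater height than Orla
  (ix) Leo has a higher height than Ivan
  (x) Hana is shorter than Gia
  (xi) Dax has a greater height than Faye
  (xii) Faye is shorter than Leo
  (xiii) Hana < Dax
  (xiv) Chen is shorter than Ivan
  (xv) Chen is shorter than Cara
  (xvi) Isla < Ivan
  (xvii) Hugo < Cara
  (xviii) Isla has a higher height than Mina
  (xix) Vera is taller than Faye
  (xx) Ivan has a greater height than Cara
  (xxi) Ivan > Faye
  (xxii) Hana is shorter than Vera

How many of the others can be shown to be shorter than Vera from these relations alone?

9

The elements the relations force below Vera are Mina, Faye, Chen, Isla, Hana, Hugo, Orla, Cara, Ivan — no chain reaches any other.
That is 9.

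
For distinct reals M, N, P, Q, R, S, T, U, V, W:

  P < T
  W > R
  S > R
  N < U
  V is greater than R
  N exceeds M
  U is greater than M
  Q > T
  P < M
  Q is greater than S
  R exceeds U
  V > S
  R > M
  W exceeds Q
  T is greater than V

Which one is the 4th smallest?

Piecing the relations together gives one ordering: P < M < N < U < R < S < V < T < Q < W.
The 4th smallest is U.

U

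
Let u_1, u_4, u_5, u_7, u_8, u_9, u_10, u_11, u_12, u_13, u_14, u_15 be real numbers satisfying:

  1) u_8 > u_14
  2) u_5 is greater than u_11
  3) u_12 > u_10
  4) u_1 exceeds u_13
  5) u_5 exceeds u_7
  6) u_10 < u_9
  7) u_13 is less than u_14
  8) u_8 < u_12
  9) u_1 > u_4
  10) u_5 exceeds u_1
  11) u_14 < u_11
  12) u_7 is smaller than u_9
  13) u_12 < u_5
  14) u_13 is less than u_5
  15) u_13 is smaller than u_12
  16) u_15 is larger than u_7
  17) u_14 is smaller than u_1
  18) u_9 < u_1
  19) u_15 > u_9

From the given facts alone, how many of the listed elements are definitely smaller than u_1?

6

Directly below u_1: u_13, u_9, u_14, u_4.
One step further: u_10, u_7 (6 so far).
Nothing else is reachable below u_1; 6 in all.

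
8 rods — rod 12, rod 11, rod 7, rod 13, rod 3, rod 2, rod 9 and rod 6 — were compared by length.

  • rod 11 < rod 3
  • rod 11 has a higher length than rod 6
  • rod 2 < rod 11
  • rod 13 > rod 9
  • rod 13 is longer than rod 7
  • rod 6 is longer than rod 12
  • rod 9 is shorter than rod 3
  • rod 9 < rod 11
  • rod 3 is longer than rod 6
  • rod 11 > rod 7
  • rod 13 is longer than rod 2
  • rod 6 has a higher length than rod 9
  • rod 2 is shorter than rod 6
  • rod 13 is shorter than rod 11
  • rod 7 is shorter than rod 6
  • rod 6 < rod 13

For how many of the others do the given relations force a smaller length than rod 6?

From rod 6 the given relations immediately reach rod 12, rod 9, rod 2, rod 7.
Nothing else is reachable below rod 6; 4 in all.

4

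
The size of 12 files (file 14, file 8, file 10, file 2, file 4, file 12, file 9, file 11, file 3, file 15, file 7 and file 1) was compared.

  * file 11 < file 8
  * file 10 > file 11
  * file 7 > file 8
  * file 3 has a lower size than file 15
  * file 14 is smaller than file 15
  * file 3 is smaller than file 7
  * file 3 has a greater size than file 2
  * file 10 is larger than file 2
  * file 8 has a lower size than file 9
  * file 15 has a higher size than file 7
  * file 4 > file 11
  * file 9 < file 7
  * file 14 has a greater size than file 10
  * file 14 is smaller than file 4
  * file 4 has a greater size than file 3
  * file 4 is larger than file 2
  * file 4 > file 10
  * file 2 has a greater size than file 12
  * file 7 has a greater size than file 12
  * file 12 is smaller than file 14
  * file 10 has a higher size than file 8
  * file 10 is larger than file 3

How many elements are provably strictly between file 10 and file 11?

The relations place file 11 below file 10. An element lies strictly between them when it is forced above file 11 and also forced below file 10.
Above file 11: {file 8, file 9, file 7, file 14, file 15, file 4}. Below file 10: {file 12, file 2, file 8, file 3}.
Intersection: {file 8} — 1.

1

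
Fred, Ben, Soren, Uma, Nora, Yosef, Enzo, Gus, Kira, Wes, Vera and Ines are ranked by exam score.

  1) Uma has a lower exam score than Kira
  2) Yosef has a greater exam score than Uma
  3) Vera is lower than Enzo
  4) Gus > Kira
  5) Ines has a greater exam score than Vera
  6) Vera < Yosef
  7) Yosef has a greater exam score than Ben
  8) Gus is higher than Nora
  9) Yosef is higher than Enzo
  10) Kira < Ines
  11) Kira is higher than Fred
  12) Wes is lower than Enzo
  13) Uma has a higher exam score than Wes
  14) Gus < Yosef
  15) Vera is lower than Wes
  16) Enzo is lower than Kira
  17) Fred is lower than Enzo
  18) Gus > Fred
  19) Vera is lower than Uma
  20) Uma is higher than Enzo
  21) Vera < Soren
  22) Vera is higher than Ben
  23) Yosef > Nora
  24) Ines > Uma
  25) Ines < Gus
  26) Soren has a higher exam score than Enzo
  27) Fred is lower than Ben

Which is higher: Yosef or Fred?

Yosef

Link the given pairs in sequence: Fred < Ben; Ben < Vera; Vera < Wes; Wes < Enzo; Enzo < Uma; Uma < Kira; Kira < Ines; Ines < Gus; Gus < Yosef.
Chaining these gives Fred < Ben < Vera < Wes < Enzo < Uma < Kira < Ines < Gus < Yosef.
So Fred < Yosef; Yosef is the higher of the two.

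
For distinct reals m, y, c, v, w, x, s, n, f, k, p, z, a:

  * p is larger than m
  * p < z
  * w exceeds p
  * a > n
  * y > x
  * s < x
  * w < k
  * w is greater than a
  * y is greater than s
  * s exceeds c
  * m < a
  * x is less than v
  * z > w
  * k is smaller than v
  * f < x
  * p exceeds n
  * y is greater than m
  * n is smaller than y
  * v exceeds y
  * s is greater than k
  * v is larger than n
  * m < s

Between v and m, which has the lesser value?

The relevant relations are m < a; a < w; w < k; k < s; s < x; x < y; y < v.
Together: m < a < w < k < s < x < y < v.
So m < v; m is the smaller of the two.

m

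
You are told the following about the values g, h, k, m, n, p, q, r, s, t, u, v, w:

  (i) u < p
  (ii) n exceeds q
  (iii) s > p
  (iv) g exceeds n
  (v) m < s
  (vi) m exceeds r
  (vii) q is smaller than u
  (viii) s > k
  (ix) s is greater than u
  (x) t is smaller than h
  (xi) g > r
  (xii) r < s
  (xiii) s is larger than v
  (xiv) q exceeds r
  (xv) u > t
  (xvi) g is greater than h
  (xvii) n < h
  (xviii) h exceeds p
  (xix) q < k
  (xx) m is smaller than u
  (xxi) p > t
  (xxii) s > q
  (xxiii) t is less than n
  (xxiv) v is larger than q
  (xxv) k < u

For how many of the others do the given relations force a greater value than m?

5

Directly above m: u, s.
One step further: p (3 so far).
One step further: h (4 so far).
One step further: g (5 so far).
Nothing else is reachable above m; 5 in all.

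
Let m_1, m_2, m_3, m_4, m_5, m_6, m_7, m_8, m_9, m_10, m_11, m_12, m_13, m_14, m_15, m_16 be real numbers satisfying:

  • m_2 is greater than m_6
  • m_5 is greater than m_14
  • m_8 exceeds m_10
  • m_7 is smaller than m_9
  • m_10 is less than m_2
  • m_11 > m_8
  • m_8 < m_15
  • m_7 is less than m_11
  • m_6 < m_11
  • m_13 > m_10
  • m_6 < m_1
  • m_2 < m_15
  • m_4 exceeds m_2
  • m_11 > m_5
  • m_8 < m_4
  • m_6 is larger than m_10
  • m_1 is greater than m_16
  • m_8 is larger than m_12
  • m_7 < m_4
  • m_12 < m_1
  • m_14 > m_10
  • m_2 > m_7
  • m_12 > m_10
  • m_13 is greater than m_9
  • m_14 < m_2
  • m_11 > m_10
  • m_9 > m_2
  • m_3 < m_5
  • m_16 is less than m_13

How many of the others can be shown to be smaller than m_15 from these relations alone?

Directly below m_15: m_2, m_8.
One step further: m_10, m_6, m_14, m_7, m_12 (7 so far).
Nothing else is reachable below m_15; 7 in all.

7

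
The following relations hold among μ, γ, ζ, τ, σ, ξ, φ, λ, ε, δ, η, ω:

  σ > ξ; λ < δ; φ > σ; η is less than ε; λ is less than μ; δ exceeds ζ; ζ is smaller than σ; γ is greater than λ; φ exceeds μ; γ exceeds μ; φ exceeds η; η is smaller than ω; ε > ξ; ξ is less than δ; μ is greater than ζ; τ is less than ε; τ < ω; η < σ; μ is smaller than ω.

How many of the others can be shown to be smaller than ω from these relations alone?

5

Directly below ω: η, τ, μ.
One step further: λ, ζ (5 so far).
No other element is forced below ω by the given relations, so the count is 5.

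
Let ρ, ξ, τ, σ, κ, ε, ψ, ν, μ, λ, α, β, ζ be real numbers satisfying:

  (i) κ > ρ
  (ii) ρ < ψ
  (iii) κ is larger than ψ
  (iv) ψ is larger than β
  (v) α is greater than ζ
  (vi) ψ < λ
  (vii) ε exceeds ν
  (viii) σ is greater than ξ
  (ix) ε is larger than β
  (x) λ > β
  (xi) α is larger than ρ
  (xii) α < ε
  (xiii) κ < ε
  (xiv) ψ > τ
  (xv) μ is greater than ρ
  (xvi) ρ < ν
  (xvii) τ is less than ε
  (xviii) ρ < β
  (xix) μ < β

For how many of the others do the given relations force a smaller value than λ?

5

The elements the relations force below λ are ρ, τ, μ, β, ψ — no chain reaches any other.
That is 5.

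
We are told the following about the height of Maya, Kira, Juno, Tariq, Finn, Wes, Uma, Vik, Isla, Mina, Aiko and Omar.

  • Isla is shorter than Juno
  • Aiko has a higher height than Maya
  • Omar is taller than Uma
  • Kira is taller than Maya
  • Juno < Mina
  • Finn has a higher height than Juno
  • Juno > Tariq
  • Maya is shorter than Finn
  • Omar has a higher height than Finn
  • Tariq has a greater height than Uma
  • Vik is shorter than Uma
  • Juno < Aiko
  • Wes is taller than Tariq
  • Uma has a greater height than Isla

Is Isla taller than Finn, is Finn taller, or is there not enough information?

Finn

The relevant relations are Isla < Uma; Uma < Tariq; Tariq < Juno; Juno < Finn.
Chaining these gives Isla < Uma < Tariq < Juno < Finn.
So Finn is taller.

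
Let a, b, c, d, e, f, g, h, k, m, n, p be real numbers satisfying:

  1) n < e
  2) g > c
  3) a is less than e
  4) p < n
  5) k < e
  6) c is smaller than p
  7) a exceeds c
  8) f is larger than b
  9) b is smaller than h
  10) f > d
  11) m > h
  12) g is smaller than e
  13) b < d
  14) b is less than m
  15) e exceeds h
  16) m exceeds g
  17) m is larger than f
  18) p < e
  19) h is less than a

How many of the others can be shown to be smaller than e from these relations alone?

8

From e the given relations immediately reach k, p, h, g, a, n.
From those, c, b — 8 in total.
Nothing else is reachable below e; 8 in all.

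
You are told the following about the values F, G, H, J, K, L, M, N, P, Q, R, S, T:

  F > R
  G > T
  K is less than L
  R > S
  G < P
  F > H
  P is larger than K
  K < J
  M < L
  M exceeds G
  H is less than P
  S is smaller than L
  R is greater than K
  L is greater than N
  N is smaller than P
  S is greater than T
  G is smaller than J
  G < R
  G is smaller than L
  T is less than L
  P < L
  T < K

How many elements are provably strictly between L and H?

1

Chaining upward from H reaches: F, P.
Chaining downward from L reaches: T, G, K, S, N, M, P.
Strictly between H and L are those in both lists: P — 1 element.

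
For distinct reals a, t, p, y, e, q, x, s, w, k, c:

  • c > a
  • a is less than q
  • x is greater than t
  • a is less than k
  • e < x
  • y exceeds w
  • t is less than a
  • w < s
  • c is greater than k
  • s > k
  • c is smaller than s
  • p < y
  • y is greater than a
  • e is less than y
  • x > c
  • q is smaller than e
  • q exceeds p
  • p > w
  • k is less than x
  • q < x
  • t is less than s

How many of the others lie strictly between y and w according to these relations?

The relations place w below y. An element lies strictly between them when it is forced above w and also forced below y.
Above w: {p, q, e, s, x}. Below y: {t, a, p, q, e}.
Intersection: {p, q, e} — 3.

3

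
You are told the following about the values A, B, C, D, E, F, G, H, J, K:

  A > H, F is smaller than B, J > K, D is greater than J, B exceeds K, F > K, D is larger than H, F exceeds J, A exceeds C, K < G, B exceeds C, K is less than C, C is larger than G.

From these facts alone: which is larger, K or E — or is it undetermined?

undetermined

Following every chain through K: above K we get J, G, F, C, A, D, B.
E is not reached, and no chain runs the other way from E to K.
So the given relations leave the order of K and E undetermined.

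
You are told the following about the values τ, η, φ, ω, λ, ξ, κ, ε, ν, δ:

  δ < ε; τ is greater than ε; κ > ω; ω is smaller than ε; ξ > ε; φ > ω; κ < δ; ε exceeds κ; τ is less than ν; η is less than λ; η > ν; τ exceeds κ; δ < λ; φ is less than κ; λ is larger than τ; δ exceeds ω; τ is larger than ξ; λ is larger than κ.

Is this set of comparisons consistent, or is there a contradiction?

The single ordering ω < φ < κ < δ < ε < ξ < τ < ν < η < λ satisfies every listed relation, so no contradiction arises.

consistent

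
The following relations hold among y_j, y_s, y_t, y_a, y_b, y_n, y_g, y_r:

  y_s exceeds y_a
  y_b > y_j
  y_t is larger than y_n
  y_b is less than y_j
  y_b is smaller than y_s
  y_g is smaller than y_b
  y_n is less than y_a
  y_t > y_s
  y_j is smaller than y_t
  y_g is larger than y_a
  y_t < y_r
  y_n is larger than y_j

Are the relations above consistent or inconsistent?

Chaining the given relations yields y_j < y_n < y_a < y_g < y_b, so y_j < y_b. But one relation states y_b < y_j. These cannot both hold.

inconsistent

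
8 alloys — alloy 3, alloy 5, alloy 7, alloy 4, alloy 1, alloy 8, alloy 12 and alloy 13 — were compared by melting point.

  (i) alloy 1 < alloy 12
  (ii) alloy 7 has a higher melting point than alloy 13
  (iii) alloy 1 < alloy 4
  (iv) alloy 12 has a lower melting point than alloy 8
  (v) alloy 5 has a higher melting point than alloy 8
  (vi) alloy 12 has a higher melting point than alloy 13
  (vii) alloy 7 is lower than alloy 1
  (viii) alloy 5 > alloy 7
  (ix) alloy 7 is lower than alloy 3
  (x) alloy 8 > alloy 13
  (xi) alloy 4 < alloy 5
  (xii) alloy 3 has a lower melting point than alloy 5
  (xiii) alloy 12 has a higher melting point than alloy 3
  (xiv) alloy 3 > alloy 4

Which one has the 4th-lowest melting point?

alloy 4

Chaining the given pairs: alloy 13 < alloy 7 < alloy 1 < alloy 4 < alloy 3 < alloy 12 < alloy 8 < alloy 5.
The 4th smallest is alloy 4.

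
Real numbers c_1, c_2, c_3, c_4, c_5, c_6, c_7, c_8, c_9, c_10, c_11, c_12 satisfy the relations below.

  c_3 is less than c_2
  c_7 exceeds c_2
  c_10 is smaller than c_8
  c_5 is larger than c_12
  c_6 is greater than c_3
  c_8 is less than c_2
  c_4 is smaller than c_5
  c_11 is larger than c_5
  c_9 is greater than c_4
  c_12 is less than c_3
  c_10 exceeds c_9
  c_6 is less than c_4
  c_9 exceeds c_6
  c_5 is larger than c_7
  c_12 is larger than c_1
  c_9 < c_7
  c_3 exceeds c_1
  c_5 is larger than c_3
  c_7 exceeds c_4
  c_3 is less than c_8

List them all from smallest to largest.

c_1 < c_12 < c_3 < c_6 < c_4 < c_9 < c_10 < c_8 < c_2 < c_7 < c_5 < c_11

Each adjacent pair is fixed by a given relation: c_1 < c_12; c_12 < c_3; c_3 < c_6; c_6 < c_4; c_4 < c_9; c_9 < c_10; c_10 < c_8; c_8 < c_2; c_2 < c_7; c_7 < c_5; c_5 < c_11. Chaining them end to end gives the full order.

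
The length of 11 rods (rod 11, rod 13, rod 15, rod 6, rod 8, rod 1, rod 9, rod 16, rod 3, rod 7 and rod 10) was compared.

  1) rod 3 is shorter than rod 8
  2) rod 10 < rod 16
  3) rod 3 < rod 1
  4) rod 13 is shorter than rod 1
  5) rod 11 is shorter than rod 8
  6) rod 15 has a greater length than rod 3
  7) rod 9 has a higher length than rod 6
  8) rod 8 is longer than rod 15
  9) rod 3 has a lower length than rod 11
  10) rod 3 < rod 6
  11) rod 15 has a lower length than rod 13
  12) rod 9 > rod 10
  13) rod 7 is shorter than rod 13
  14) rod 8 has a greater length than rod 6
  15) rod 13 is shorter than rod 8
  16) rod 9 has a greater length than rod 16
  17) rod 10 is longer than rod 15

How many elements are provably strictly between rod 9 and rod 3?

Chaining upward from rod 3 reaches: rod 11, rod 15, rod 10, rod 13, rod 6, rod 1, rod 8, rod 16.
Chaining downward from rod 9 reaches: rod 15, rod 10, rod 6, rod 16.
Strictly between rod 3 and rod 9 are those in both lists: rod 15, rod 10, rod 6, rod 16 — 4 elements.

4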